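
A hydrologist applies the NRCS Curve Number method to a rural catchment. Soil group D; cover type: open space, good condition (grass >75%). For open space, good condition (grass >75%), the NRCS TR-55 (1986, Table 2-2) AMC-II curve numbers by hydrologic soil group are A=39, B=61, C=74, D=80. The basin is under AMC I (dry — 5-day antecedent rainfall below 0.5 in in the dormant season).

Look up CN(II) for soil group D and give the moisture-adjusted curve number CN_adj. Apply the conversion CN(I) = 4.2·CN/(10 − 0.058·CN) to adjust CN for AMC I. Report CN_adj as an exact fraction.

CN_adj = 4200/67 ≈ 62.687

NRCS table: open space, good condition (grass >75%), soil group D → CN(II) = 80
CN(I) from CN(II)=80: (4.2·80)/(10 − 0.058·80) = 4200/67 ≈ 62.687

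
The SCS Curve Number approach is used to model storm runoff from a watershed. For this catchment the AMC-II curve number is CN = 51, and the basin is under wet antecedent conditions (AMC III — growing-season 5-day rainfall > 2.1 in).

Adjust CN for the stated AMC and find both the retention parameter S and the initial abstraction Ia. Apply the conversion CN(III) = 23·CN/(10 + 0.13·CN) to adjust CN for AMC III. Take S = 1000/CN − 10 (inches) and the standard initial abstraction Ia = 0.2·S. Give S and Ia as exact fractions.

S = 4900/1173 in ≈ 4.177 in; Ia = 980/1173 in ≈ 0.835 in

Wet (AMC III): CN(III) = 23·51/(10 + 0.13·51) = 1173/(1663/100) = 117300/1663 ≈ 70.535
Retention S: 1000/CN − 10 with CN=70.535 → S = 4900/1173 ≈ 4.177 in
Ia = 0.2S: 0.2·4.177 = 0.835 in (exactly 980/1173)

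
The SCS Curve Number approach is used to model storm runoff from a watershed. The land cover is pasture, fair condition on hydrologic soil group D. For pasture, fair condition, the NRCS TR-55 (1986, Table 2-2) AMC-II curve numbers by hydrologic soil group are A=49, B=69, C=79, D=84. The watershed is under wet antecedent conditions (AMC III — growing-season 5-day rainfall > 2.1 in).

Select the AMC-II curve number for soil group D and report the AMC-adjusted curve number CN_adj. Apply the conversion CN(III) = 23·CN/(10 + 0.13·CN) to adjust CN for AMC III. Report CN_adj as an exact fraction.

CN_adj = 48300/523 ≈ 92.352

NRCS table: pasture, fair condition, soil group D → CN(II) = 84
Wet (AMC III): CN(III) = 23·84/(10 + 0.13·84) = 1932/(523/25) = 48300/523 ≈ 92.352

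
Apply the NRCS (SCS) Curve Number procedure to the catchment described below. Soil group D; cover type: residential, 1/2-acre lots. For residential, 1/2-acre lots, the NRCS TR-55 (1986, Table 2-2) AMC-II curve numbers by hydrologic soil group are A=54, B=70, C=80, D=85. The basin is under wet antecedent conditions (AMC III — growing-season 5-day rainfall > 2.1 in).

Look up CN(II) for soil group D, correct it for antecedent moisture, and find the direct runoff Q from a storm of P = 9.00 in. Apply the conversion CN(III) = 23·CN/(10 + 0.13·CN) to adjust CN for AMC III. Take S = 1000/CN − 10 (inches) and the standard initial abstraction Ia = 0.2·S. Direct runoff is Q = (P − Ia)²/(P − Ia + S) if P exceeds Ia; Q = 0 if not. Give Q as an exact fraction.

Q = 3988227/489923 in ≈ 8.141 in

NRCS table: residential, 1/2-acre lots, soil group D → CN(II) = 85
Wet (AMC III): CN(III) = 23·85/(10 + 0.13·85) = 1955/(421/20) = 39100/421 ≈ 92.874
Max retention: S = 1000/(39100/421) − 10 = 300/391 in (≈ 0.767 in)
Ia = 0.2·(300/391) = 60/391 in ≈ 0.153 in
Excess rainfall: 9.000 − 0.153 = 8.847 in; P > Ia so Q > 0
Runoff Q = (P−Ia)²/(P−Ia+S) = (8.847)²/(8.847+0.767) = 3988227/489923 ≈ 8.141 in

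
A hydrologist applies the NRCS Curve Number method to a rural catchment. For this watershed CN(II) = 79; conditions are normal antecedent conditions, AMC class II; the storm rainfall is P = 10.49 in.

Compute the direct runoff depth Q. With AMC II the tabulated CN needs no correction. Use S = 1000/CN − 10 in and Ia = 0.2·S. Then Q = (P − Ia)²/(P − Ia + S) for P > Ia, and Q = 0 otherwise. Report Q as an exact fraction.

Q = 6189126241/787400900 in ≈ 7.860 in

AMC II — tabulated CN = 79 applies directly.
Max retention: S = 1000/79 − 10 = 210/79 in (≈ 2.658 in)
Initial abstraction Ia = S/5 = (210/79)/5 = 42/79 ≈ 0.532 in
Since P=10.490 > Ia=0.532: effective rainfall P−Ia = 78671/7900 in
Q = (78671/7900)²/((78671/7900) + 210/79) = (6189126241/62410000)/(99671/7900) = 6189126241/787400900 in ≈ 7.860 in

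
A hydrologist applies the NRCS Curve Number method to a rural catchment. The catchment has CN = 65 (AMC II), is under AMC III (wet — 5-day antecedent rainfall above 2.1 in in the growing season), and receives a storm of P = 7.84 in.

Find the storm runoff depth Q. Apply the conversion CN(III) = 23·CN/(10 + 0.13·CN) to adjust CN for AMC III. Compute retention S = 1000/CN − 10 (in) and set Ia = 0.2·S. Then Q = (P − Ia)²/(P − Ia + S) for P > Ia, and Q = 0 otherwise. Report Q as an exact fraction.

Q = 108444672/19382675 in ≈ 5.595 in

Wet (AMC III): CN(III) = 23·65/(10 + 0.13·65) = 1495/(369/20) = 29900/369 ≈ 81.030
Retention S: 1000/CN − 10 with CN=81.030 → S = 700/299 ≈ 2.341 in
Ia = 0.2·(700/299) = 140/299 in ≈ 0.468 in
Since P=7.840 > Ia=0.468: effective rainfall P−Ia = 55104/7475 in
Runoff Q = (P−Ia)²/(P−Ia+S) = (7.372)²/(7.372+2.341) = 108444672/19382675 ≈ 5.595 in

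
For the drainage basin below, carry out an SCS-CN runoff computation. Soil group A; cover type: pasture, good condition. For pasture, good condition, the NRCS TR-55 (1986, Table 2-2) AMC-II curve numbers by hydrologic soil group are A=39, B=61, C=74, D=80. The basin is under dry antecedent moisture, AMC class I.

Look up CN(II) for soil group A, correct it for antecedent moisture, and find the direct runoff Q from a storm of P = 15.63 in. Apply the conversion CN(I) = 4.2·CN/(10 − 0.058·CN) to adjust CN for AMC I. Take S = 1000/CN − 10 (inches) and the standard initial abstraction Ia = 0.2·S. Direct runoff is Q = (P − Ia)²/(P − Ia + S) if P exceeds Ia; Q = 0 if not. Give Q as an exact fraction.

NRCS table: pasture, good condition, soil group A → CN(II) = 39
CN(I) from CN(II)=39: (4.2·39)/(10 − 0.058·39) = 81900/3869 ≈ 21.168
S = 1000/(81900/3869) − 10 = 30500/819 in ≈ 37.241 in
Initial abstraction Ia = S/5 = (30500/819)/5 = 6100/819 ≈ 7.448 in
Excess rainfall: 15.630 − 7.448 = 8.182 in; P > Ia so Q > 0
Runoff Q = (P−Ia)²/(P−Ia+S) = (8.182)²/(8.182+37.241) = 449029989409/304675944300 ≈ 1.474 in

Q = 449029989409/304675944300 in ≈ 1.474 in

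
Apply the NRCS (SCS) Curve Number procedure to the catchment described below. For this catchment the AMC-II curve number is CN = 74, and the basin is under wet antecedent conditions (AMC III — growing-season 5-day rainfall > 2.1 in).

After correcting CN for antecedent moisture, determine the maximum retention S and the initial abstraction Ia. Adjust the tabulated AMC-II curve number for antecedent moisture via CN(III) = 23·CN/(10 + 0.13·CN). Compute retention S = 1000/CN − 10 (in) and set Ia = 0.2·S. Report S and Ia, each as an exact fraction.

S = 1300/851 in ≈ 1.528 in; Ia = 260/851 in ≈ 0.306 in

Wet (AMC III): CN(III) = 23·74/(10 + 0.13·74) = 1702/(981/50) = 85100/981 ≈ 86.748
S = 1000/(85100/981) − 10 = 1300/851 in ≈ 1.528 in
Initial abstraction Ia = S/5 = (1300/851)/5 = 260/851 ≈ 0.306 in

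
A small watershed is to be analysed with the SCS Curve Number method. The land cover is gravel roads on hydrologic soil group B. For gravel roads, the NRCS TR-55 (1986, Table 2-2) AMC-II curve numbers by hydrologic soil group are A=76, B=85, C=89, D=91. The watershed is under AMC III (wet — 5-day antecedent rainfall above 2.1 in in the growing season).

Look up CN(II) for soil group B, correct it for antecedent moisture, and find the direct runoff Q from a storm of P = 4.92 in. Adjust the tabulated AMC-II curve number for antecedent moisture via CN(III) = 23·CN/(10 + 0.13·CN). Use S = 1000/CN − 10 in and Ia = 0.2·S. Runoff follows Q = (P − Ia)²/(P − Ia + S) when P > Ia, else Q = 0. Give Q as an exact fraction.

Q = 723635883/176253025 in ≈ 4.106 in

NRCS table: gravel roads, soil group B → CN(II) = 85
Wet (AMC III): CN(III) = 23·85/(10 + 0.13·85) = 1955/(421/20) = 39100/421 ≈ 92.874
S = 1000/(39100/421) − 10 = 300/391 in ≈ 0.767 in
Ia = 0.2·(300/391) = 60/391 in ≈ 0.153 in
P − Ia = 4.920 − 0.153 = 46593/9775 ≈ 4.767 in (> 0, runoff occurs)
Q: (46593/9775)² ÷ (54093/9775) = 723635883/176253025 in (≈ 4.106 in)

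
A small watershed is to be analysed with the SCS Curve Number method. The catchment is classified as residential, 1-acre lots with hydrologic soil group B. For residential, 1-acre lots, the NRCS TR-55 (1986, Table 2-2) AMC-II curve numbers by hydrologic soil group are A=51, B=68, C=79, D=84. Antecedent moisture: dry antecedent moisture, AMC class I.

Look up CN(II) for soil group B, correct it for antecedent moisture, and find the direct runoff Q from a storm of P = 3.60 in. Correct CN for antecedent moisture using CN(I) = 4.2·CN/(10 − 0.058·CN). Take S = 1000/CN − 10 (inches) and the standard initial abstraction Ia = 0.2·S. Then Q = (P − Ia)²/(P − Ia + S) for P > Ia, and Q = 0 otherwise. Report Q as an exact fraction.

Q = 2942738/20015205 in ≈ 0.147 in

NRCS table: residential, 1-acre lots, soil group B → CN(II) = 68
CN(I) from CN(II)=68: (4.2·68)/(10 − 0.058·68) = 35700/757 ≈ 47.160
S = 1000/(35700/757) − 10 = 4000/357 in ≈ 11.204 in
Initial abstraction Ia = S/5 = (4000/357)/5 = 800/357 ≈ 2.241 in
Excess rainfall: 3.600 − 2.241 = 1.359 in; P > Ia so Q > 0
Runoff Q = (P−Ia)²/(P−Ia+S) = (1.359)²/(1.359+11.204) = 2942738/20015205 ≈ 0.147 in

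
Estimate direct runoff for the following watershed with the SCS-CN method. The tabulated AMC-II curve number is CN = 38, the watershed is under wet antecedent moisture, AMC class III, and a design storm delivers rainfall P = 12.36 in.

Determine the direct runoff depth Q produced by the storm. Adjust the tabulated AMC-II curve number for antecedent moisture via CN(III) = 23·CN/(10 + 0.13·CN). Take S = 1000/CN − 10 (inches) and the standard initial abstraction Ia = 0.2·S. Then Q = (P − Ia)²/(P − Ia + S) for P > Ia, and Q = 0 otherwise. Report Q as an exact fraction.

Wet (AMC III): CN(III) = 23·38/(10 + 0.13·38) = 874/(747/50) = 43700/747 ≈ 58.501
S = 1000/(43700/747) − 10 = 3100/437 in ≈ 7.094 in
Ia = 0.2S: 0.2·7.094 = 1.419 in (exactly 620/437)
P − Ia = 12.360 − 1.419 = 119533/10925 ≈ 10.941 in (> 0, runoff occurs)
Q: (119533/10925)² ÷ (197033/10925) = 14288138089/2152585525 in (≈ 6.638 in)

Q = 14288138089/2152585525 in ≈ 6.638 in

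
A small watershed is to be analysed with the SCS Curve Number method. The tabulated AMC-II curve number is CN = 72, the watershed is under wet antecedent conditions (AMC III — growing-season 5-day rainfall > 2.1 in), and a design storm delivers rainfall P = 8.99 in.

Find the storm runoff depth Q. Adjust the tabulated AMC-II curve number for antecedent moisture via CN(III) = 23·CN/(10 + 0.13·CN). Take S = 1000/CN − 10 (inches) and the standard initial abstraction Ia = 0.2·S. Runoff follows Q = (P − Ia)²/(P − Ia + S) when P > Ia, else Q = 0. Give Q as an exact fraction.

CN(III) from CN(II)=72: (23·72)/(10 + 0.13·72) = 10350/121 ≈ 85.537
Max retention: S = 1000/(10350/121) − 10 = 350/207 in (≈ 1.691 in)
Ia = 0.2·(350/207) = 70/207 in ≈ 0.338 in
P − Ia = 8.990 − 0.338 = 179093/20700 ≈ 8.652 in (> 0, runoff occurs)
Runoff Q = (P−Ia)²/(P−Ia+S) = (8.652)²/(8.652+1.691) = 32074302649/4431725100 ≈ 7.237 in

Q = 32074302649/4431725100 in ≈ 7.237 in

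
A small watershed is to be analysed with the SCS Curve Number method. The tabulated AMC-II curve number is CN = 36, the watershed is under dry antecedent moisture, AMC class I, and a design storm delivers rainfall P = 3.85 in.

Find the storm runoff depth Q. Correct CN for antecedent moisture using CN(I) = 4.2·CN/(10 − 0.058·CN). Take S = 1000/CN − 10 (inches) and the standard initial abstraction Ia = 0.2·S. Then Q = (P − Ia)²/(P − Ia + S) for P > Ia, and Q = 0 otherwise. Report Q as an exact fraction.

Q = 0 in ≈ 0.000 in

CN(I) from CN(II)=36: (4.2·36)/(10 − 0.058·36) = 18900/989 ≈ 19.110
Max retention: S = 1000/(18900/989) − 10 = 8000/189 in (≈ 42.328 in)
Ia = 0.2·(8000/189) = 1600/189 in ≈ 8.466 in
P = 3.850 ≤ Ia = 8.466 in: entire storm abstracted, Q = 0.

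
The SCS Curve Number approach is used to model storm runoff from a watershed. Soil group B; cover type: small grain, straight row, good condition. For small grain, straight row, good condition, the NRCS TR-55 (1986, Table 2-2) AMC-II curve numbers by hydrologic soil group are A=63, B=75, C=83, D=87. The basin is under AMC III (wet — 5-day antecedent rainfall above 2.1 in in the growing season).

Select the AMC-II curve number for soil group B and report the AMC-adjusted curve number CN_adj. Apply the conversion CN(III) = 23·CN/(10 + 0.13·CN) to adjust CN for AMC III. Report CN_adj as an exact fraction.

NRCS table: small grain, straight row, good condition, soil group B → CN(II) = 75
Wet (AMC III): CN(III) = 23·75/(10 + 0.13·75) = 1725/(79/4) = 6900/79 ≈ 87.342

CN_adj = 6900/79 ≈ 87.342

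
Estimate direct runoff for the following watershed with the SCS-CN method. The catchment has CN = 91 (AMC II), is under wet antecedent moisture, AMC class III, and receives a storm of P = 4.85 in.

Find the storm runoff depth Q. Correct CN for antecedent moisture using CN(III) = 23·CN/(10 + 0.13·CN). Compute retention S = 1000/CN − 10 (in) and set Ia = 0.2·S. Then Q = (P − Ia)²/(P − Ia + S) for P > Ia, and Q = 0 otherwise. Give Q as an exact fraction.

Wet (AMC III): CN(III) = 23·91/(10 + 0.13·91) = 2093/(2183/100) = 209300/2183 ≈ 95.877
S = 1000/(209300/2183) − 10 = 900/2093 in ≈ 0.430 in
Ia = 0.2S: 0.2·0.430 = 0.086 in (exactly 180/2093)
P − Ia = 4.850 − 0.086 = 199421/41860 ≈ 4.764 in (> 0, runoff occurs)
Q = (199421/41860)²/((199421/41860) + 900/2093) = (39768735241/1752259600)/(217421/41860) = 39768735241/9101243060 in ≈ 4.370 in

Q = 39768735241/9101243060 in ≈ 4.370 in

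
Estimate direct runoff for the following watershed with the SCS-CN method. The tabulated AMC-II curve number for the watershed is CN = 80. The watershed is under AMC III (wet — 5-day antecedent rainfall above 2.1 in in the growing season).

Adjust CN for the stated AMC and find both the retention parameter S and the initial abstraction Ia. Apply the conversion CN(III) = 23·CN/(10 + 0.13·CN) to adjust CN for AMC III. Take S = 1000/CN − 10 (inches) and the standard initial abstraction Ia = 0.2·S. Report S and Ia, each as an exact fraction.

S = 25/23 in ≈ 1.087 in; Ia = 5/23 in ≈ 0.217 in

Wet (AMC III): CN(III) = 23·80/(10 + 0.13·80) = 1840/(102/5) = 4600/51 ≈ 90.196
S = 1000/(4600/51) − 10 = 25/23 in ≈ 1.087 in
Initial abstraction Ia = S/5 = (25/23)/5 = 5/23 ≈ 0.217 in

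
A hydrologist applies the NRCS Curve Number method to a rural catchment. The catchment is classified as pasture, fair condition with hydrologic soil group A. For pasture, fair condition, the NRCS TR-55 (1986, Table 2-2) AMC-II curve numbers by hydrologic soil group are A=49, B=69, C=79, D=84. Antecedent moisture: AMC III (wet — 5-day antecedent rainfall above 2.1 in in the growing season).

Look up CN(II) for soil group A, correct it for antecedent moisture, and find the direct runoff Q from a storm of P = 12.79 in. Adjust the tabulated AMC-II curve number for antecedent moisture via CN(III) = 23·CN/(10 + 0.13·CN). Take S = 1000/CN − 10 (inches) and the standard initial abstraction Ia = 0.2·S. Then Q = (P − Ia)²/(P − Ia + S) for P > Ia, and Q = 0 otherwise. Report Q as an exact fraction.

Q = 1794080761489/208431099100 in ≈ 8.608 in

NRCS table: pasture, fair condition, soil group A → CN(II) = 49
Wet (AMC III): CN(III) = 23·49/(10 + 0.13·49) = 1127/(1637/100) = 112700/1637 ≈ 68.845
Retention S: 1000/CN − 10 with CN=68.845 → S = 5100/1127 ≈ 4.525 in
Initial abstraction Ia = S/5 = (5100/1127)/5 = 1020/1127 ≈ 0.905 in
Excess rainfall: 12.790 − 0.905 = 11.885 in; P > Ia so Q > 0
Q = (1339433/112700)²/((1339433/112700) + 5100/1127) = (1794080761489/12701290000)/(1849433/112700) = 1794080761489/208431099100 in ≈ 8.608 in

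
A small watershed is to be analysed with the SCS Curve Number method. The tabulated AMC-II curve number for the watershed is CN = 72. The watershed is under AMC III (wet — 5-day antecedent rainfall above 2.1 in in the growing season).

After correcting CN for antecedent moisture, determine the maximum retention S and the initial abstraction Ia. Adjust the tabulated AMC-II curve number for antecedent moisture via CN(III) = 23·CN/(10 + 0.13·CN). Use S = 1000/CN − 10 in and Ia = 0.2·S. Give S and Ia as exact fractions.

CN(III) from CN(II)=72: (23·72)/(10 + 0.13·72) = 10350/121 ≈ 85.537
S = 1000/(10350/121) − 10 = 350/207 in ≈ 1.691 in
Initial abstraction Ia = S/5 = (350/207)/5 = 70/207 ≈ 0.338 in

S = 350/207 in ≈ 1.691 in; Ia = 70/207 in ≈ 0.338 in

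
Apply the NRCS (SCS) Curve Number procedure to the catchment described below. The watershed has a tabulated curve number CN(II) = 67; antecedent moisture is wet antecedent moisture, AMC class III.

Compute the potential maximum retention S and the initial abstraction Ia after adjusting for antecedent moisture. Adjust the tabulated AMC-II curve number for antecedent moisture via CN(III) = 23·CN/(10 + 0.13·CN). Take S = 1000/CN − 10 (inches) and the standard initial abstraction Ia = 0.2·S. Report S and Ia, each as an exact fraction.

Adjust CN=67 to AMC III: 23·67/(10 + 0.13·67) → 1541 ÷ (1871/100) = 154100/1871 ≈ 82.362
Retention S: 1000/CN − 10 with CN=82.362 → S = 3300/1541 ≈ 2.141 in
Ia = 0.2·(3300/1541) = 660/1541 in ≈ 0.428 in

S = 3300/1541 in ≈ 2.141 in; Ia = 660/1541 in ≈ 0.428 in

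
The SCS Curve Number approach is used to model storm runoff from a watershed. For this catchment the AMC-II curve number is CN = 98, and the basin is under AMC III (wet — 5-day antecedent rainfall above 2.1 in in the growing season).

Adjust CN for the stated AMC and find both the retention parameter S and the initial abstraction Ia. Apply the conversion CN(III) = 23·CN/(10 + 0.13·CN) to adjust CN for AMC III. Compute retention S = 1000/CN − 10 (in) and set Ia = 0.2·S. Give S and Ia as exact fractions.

S = 100/1127 in ≈ 0.089 in; Ia = 20/1127 in ≈ 0.018 in

Adjust CN=98 to AMC III: 23·98/(10 + 0.13·98) → 2254 ÷ (1137/50) = 112700/1137 ≈ 99.120
S = 1000/(112700/1137) − 10 = 100/1127 in ≈ 0.089 in
Ia = 0.2S: 0.2·0.089 = 0.018 in (exactly 20/1127)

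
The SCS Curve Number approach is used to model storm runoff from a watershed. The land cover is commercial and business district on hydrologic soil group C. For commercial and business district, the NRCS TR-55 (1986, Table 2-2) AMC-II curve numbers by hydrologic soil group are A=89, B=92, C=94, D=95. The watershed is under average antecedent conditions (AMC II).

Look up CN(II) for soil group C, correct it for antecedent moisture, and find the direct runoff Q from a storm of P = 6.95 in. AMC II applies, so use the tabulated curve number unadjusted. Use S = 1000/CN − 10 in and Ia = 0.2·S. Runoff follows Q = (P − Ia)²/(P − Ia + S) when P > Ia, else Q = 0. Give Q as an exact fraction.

Q = 41126569/6592220 in ≈ 6.239 in

NRCS table: commercial and business district, soil group C → CN(II) = 94
Average conditions: CN = 94 (no AMC adjustment).
S = 1000/94 − 10 = 30/47 in ≈ 0.638 in
Initial abstraction Ia = S/5 = (30/47)/5 = 6/47 ≈ 0.128 in
Excess rainfall: 6.950 − 0.128 = 6.822 in; P > Ia so Q > 0
Runoff Q = (P−Ia)²/(P−Ia+S) = (6.822)²/(6.822+0.638) = 41126569/6592220 ≈ 6.239 in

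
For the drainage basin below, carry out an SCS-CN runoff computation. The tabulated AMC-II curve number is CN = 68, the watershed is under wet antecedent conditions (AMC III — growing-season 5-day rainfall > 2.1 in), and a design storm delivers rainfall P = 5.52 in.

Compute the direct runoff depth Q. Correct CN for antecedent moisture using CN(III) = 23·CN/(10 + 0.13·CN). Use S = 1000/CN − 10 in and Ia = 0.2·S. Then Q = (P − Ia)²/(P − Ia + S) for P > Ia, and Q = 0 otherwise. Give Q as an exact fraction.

Wet (AMC III): CN(III) = 23·68/(10 + 0.13·68) = 1564/(471/25) = 39100/471 ≈ 83.015
Max retention: S = 1000/(39100/471) − 10 = 800/391 in (≈ 2.046 in)
Ia = 0.2S: 0.2·2.046 = 0.409 in (exactly 160/391)
P − Ia = 5.520 − 0.409 = 49958/9775 ≈ 5.111 in (> 0, runoff occurs)
Q: (49958/9775)² ÷ (69958/9775) = 1247900882/341919725 in (≈ 3.650 in)

Q = 1247900882/341919725 in ≈ 3.650 in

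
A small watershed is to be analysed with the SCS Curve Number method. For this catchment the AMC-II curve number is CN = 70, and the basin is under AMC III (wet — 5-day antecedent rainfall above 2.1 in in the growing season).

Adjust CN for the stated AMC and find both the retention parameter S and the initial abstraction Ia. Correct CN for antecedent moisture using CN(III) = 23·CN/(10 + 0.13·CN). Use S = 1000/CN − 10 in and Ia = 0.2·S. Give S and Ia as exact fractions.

S = 300/161 in ≈ 1.863 in; Ia = 60/161 in ≈ 0.373 in

Wet (AMC III): CN(III) = 23·70/(10 + 0.13·70) = 1610/(191/10) = 16100/191 ≈ 84.293
Max retention: S = 1000/(16100/191) − 10 = 300/161 in (≈ 1.863 in)
Ia = 0.2S: 0.2·1.863 = 0.373 in (exactly 60/161)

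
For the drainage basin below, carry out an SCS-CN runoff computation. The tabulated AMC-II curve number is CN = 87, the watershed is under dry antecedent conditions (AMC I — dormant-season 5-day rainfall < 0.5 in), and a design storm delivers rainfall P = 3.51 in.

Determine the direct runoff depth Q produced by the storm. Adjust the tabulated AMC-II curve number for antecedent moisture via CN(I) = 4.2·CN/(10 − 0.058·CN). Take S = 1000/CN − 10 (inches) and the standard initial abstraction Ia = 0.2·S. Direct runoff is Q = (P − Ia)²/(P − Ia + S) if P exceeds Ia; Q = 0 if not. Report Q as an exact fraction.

CN(I) from CN(II)=87: (4.2·87)/(10 − 0.058·87) = 182700/2477 ≈ 73.759
S = 1000/(182700/2477) − 10 = 6500/1827 in ≈ 3.558 in
Ia = 0.2S: 0.2·3.558 = 0.712 in (exactly 1300/1827)
Excess rainfall: 3.510 − 0.712 = 2.798 in; P > Ia so Q > 0
Runoff Q = (P−Ia)²/(P−Ia+S) = (2.798)²/(2.798+3.558) = 20108013133/16320408300 ≈ 1.232 in

Q = 20108013133/16320408300 in ≈ 1.232 in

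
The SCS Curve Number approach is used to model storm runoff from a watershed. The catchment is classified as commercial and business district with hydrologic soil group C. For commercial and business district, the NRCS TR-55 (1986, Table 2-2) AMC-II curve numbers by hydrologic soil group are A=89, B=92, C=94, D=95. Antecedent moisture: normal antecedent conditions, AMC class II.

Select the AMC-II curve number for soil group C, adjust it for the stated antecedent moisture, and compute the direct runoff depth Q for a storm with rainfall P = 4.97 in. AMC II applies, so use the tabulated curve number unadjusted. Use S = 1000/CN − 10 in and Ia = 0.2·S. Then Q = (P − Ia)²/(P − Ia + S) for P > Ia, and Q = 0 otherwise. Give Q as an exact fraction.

NRCS table: commercial and business district, soil group C → CN(II) = 94
Average conditions: CN = 94 (no AMC adjustment).
Retention S: 1000/CN − 10 with CN=94.000 → S = 30/47 ≈ 0.638 in
Ia = 0.2·(30/47) = 6/47 in ≈ 0.128 in
Excess rainfall: 4.970 − 0.128 = 4.842 in; P > Ia so Q > 0
Q = (22759/4700)²/((22759/4700) + 30/47) = (517972081/22090000)/(25759/4700) = 517972081/121067300 in ≈ 4.278 in

Q = 517972081/121067300 in ≈ 4.278 in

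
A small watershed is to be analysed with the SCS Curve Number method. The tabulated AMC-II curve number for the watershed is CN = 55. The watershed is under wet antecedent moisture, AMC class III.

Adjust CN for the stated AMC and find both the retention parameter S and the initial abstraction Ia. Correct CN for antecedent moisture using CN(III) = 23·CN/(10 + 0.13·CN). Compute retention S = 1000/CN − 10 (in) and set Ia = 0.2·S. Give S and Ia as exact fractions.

S = 900/253 in ≈ 3.557 in; Ia = 180/253 in ≈ 0.711 in

Wet (AMC III): CN(III) = 23·55/(10 + 0.13·55) = 1265/(343/20) = 25300/343 ≈ 73.761
S = 1000/(25300/343) − 10 = 900/253 in ≈ 3.557 in
Initial abstraction Ia = S/5 = (900/253)/5 = 180/253 ≈ 0.711 in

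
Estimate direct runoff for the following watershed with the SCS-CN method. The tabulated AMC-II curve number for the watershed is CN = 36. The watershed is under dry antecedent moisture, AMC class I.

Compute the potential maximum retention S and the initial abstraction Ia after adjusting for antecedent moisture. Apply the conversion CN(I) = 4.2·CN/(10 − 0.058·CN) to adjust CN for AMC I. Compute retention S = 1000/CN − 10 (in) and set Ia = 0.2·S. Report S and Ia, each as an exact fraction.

S = 8000/189 in ≈ 42.328 in; Ia = 1600/189 in ≈ 8.466 in

CN(I) from CN(II)=36: (4.2·36)/(10 − 0.058·36) = 18900/989 ≈ 19.110
Retention S: 1000/CN − 10 with CN=19.110 → S = 8000/189 ≈ 42.328 in
Initial abstraction Ia = S/5 = (8000/189)/5 = 1600/189 ≈ 8.466 in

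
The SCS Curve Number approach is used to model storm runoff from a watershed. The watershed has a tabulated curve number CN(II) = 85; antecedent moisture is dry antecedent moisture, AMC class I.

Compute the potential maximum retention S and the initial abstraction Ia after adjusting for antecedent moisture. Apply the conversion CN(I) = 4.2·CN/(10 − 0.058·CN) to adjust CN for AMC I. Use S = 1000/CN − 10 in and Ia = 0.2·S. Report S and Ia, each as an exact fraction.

CN(I) from CN(II)=85: (4.2·85)/(10 − 0.058·85) = 11900/169 ≈ 70.414
Max retention: S = 1000/(11900/169) − 10 = 500/119 in (≈ 4.202 in)
Ia = 0.2S: 0.2·4.202 = 0.840 in (exactly 100/119)

S = 500/119 in ≈ 4.202 in; Ia = 100/119 in ≈ 0.840 in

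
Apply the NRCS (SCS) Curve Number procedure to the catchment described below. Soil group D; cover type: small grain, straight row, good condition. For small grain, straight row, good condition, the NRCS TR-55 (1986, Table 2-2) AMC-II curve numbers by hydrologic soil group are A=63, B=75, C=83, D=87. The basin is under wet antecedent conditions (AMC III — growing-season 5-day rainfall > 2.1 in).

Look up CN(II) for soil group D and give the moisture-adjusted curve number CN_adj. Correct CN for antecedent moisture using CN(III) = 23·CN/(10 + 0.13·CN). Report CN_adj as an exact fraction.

NRCS table: small grain, straight row, good condition, soil group D → CN(II) = 87
CN(III) from CN(II)=87: (23·87)/(10 + 0.13·87) = 200100/2131 ≈ 93.900

CN_adj = 200100/2131 ≈ 93.900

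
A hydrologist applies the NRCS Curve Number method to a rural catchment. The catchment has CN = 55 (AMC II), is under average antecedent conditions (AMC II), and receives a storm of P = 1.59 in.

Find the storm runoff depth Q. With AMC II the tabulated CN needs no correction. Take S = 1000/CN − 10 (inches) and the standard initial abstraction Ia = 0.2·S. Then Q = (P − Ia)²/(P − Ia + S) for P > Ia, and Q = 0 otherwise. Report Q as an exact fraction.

Q = 0 in ≈ 0.000 in

AMC II — tabulated CN = 55 applies directly.
Max retention: S = 1000/55 − 10 = 90/11 in (≈ 8.182 in)
Ia = 0.2S: 0.2·8.182 = 1.636 in (exactly 18/11)
P = 1.590 ≤ Ia = 1.636 in: entire storm abstracted, Q = 0.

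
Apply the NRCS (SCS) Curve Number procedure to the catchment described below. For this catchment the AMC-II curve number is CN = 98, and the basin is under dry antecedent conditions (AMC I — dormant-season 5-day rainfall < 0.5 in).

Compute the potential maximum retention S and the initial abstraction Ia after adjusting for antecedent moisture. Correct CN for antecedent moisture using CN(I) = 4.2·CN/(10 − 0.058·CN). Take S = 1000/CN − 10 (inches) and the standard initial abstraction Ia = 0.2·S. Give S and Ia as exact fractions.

S = 500/1029 in ≈ 0.486 in; Ia = 100/1029 in ≈ 0.097 in

Adjust CN=98 to AMC I: 4.2·98/(10 − 0.058·98) → (2058/5) ÷ (1079/250) = 102900/1079 ≈ 95.366
S = 1000/(102900/1079) − 10 = 500/1029 in ≈ 0.486 in
Ia = 0.2·(500/1029) = 100/1029 in ≈ 0.097 in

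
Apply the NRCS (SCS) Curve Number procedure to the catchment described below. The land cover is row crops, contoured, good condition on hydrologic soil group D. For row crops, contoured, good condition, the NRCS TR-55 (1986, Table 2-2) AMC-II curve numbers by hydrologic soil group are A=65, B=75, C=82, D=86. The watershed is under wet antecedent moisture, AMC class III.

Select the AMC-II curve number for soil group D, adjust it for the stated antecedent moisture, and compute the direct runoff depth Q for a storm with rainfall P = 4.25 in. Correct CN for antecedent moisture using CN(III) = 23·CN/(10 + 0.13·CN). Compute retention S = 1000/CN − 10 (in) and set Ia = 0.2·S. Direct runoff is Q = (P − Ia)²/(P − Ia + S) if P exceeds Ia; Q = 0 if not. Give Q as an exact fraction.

Q = 264160009/75373668 in ≈ 3.505 in

NRCS table: row crops, contoured, good condition, soil group D → CN(II) = 86
CN(III) from CN(II)=86: (23·86)/(10 + 0.13·86) = 98900/1059 ≈ 93.390
Max retention: S = 1000/(98900/1059) − 10 = 700/989 in (≈ 0.708 in)
Ia = 0.2·(700/989) = 140/989 in ≈ 0.142 in
Since P=4.250 > Ia=0.142: effective rainfall P−Ia = 16253/3956 in
Runoff Q = (P−Ia)²/(P−Ia+S) = (4.108)²/(4.108+0.708) = 264160009/75373668 ≈ 3.505 in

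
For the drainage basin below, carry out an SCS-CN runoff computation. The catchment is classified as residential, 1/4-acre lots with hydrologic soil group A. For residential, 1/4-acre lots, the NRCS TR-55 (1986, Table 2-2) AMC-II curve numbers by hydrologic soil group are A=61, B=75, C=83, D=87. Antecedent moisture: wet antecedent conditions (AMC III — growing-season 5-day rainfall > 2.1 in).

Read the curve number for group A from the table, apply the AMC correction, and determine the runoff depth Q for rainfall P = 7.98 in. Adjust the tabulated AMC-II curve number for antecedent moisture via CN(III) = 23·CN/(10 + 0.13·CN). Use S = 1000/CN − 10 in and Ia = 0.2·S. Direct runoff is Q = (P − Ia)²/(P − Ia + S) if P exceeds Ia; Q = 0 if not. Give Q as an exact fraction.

NRCS table: residential, 1/4-acre lots, soil group A → CN(II) = 61
CN(III) from CN(II)=61: (23·61)/(10 + 0.13·61) = 140300/1793 ≈ 78.249
S = 1000/(140300/1793) − 10 = 3900/1403 in ≈ 2.780 in
Initial abstraction Ia = S/5 = (3900/1403)/5 = 780/1403 ≈ 0.556 in
Since P=7.980 > Ia=0.556: effective rainfall P−Ia = 520797/70150 in
Runoff Q = (P−Ia)²/(P−Ia+S) = (7.424)²/(7.424+2.780) = 30136612801/5579239950 ≈ 5.402 in

Q = 30136612801/5579239950 in ≈ 5.402 in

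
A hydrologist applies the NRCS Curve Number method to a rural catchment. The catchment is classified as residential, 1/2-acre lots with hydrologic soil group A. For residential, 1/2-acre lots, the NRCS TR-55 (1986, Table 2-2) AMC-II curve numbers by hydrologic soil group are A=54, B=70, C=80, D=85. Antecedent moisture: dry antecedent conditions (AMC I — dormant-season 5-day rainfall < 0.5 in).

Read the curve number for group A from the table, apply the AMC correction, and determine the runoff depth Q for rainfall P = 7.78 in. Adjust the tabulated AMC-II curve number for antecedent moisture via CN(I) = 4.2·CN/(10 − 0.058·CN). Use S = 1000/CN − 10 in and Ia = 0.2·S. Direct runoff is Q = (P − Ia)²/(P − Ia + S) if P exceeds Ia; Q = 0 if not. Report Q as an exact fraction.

Q = 11143546969/19293961050 in ≈ 0.578 in

NRCS table: residential, 1/2-acre lots, soil group A → CN(II) = 54
Dry (AMC I): CN(I) = 4.2·54/(10 − 0.058·54) = (1134/5)/(1717/250) = 56700/1717 ≈ 33.023
Retention S: 1000/CN − 10 with CN=33.023 → S = 11500/567 ≈ 20.282 in
Initial abstraction Ia = S/5 = (11500/567)/5 = 2300/567 ≈ 4.056 in
Excess rainfall: 7.780 − 4.056 = 3.724 in; P > Ia so Q > 0
Q = (105563/28350)²/((105563/28350) + 11500/567) = (11143546969/803722500)/(680563/28350) = 11143546969/19293961050 in ≈ 0.578 in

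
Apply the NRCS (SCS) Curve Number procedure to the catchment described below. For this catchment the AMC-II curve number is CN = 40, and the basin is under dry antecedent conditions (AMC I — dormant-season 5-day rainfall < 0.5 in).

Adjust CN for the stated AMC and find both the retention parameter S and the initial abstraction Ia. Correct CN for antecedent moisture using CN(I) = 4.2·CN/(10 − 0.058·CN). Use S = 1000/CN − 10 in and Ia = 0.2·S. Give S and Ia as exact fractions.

CN(I) from CN(II)=40: (4.2·40)/(10 − 0.058·40) = 175/8 ≈ 21.875
Max retention: S = 1000/(175/8) − 10 = 250/7 in (≈ 35.714 in)
Initial abstraction Ia = S/5 = (250/7)/5 = 50/7 ≈ 7.143 in

S = 250/7 in ≈ 35.714 in; Ia = 50/7 in ≈ 7.143 in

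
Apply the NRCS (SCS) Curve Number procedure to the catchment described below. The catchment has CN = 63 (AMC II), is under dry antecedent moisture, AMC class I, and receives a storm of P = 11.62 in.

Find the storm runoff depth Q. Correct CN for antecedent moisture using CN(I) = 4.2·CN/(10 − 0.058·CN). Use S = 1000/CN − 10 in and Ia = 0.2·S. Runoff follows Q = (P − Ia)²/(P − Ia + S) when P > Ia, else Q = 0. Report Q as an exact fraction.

Q = 340662497569/99798057450 in ≈ 3.414 in

CN(I) from CN(II)=63: (4.2·63)/(10 − 0.058·63) = 132300/3173 ≈ 41.696
Retention S: 1000/CN − 10 with CN=41.696 → S = 18500/1323 ≈ 13.983 in
Ia = 0.2S: 0.2·13.983 = 2.797 in (exactly 3700/1323)
Excess rainfall: 11.620 − 2.797 = 8.823 in; P > Ia so Q > 0
Q: (583663/66150)² ÷ (1508663/66150) = 340662497569/99798057450 in (≈ 3.414 in)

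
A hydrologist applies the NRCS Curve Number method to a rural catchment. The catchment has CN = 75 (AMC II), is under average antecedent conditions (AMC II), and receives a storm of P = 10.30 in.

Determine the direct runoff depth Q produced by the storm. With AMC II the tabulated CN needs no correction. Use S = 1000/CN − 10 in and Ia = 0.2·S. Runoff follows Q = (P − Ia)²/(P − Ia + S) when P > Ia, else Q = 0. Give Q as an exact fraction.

CN(II) = 75; AMC II needs no correction.
S = 1000/75 − 10 = 10/3 in ≈ 3.333 in
Ia = 0.2·(10/3) = 2/3 in ≈ 0.667 in
P − Ia = 10.300 − 0.667 = 289/30 ≈ 9.633 in (> 0, runoff occurs)
Runoff Q = (P−Ia)²/(P−Ia+S) = (9.633)²/(9.633+3.333) = 83521/11670 ≈ 7.157 in

Q = 83521/11670 in ≈ 7.157 in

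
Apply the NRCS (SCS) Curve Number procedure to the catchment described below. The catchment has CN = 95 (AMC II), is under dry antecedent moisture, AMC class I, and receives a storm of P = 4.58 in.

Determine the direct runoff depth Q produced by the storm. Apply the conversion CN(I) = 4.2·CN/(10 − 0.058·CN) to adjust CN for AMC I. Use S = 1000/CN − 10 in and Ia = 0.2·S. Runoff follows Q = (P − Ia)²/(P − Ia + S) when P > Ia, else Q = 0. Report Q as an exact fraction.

Q = 7459949641/2221851450 in ≈ 3.358 in

CN(I) from CN(II)=95: (4.2·95)/(10 − 0.058·95) = 39900/449 ≈ 88.864
Max retention: S = 1000/(39900/449) − 10 = 500/399 in (≈ 1.253 in)
Initial abstraction Ia = S/5 = (500/399)/5 = 100/399 ≈ 0.251 in
Since P=4.580 > Ia=0.251: effective rainfall P−Ia = 86371/19950 in
Runoff Q = (P−Ia)²/(P−Ia+S) = (4.329)²/(4.329+1.253) = 7459949641/2221851450 ≈ 3.358 in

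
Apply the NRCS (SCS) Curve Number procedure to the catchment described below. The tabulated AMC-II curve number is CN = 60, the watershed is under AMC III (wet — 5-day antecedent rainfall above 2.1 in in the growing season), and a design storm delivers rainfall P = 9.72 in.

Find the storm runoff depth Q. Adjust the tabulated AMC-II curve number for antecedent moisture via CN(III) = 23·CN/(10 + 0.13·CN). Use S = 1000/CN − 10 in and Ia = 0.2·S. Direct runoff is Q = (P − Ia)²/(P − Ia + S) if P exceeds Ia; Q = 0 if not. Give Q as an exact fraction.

Q = 248598289/35823075 in ≈ 6.940 in

Adjust CN=60 to AMC III: 23·60/(10 + 0.13·60) → 1380 ÷ (89/5) = 6900/89 ≈ 77.528
S = 1000/(6900/89) − 10 = 200/69 in ≈ 2.899 in
Ia = 0.2·(200/69) = 40/69 in ≈ 0.580 in
P − Ia = 9.720 − 0.580 = 15767/1725 ≈ 9.140 in (> 0, runoff occurs)
Q = (15767/1725)²/((15767/1725) + 200/69) = (248598289/2975625)/(20767/1725) = 248598289/35823075 in ≈ 6.940 in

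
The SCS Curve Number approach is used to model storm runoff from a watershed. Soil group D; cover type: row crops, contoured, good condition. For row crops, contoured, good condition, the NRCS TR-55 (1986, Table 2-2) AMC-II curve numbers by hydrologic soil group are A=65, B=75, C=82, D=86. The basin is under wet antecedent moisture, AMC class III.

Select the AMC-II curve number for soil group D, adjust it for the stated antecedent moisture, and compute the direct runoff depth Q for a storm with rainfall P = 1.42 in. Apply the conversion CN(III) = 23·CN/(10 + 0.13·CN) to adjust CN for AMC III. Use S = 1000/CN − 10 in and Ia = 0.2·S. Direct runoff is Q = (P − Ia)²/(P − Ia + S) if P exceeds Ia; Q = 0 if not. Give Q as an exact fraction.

NRCS table: row crops, contoured, good condition, soil group D → CN(II) = 86
Wet (AMC III): CN(III) = 23·86/(10 + 0.13·86) = 1978/(1059/50) = 98900/1059 ≈ 93.390
Retention S: 1000/CN − 10 with CN=93.390 → S = 700/989 ≈ 0.708 in
Initial abstraction Ia = S/5 = (700/989)/5 = 140/989 ≈ 0.142 in
Since P=1.420 > Ia=0.142: effective rainfall P−Ia = 63219/49450 in
Q: (63219/49450)² ÷ (98219/49450) = 3996641961/4856929550 in (≈ 0.823 in)

Q = 3996641961/4856929550 in ≈ 0.823 in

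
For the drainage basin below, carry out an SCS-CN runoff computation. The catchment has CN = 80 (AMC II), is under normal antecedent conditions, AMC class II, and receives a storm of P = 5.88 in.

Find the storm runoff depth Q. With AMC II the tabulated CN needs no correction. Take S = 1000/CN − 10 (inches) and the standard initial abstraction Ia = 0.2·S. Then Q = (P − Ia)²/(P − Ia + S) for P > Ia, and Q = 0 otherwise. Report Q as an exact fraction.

Q = 72361/19700 in ≈ 3.673 in

AMC II — tabulated CN = 80 applies directly.
S = 1000/80 − 10 = 5/2 in ≈ 2.500 in
Ia = 0.2·(5/2) = 1/2 in ≈ 0.500 in
Excess rainfall: 5.880 − 0.500 = 5.380 in; P > Ia so Q > 0
Q: (269/50)² ÷ (197/25) = 72361/19700 in (≈ 3.673 in)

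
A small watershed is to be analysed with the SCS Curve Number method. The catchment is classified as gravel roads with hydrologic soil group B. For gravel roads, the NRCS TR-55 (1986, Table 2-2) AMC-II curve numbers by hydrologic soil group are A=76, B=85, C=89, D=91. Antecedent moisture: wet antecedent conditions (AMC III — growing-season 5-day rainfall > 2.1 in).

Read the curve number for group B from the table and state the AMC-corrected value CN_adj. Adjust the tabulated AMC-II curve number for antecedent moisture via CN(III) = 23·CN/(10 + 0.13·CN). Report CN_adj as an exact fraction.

CN_adj = 39100/421 ≈ 92.874

NRCS table: gravel roads, soil group B → CN(II) = 85
CN(III) from CN(II)=85: (23·85)/(10 + 0.13·85) = 39100/421 ≈ 92.874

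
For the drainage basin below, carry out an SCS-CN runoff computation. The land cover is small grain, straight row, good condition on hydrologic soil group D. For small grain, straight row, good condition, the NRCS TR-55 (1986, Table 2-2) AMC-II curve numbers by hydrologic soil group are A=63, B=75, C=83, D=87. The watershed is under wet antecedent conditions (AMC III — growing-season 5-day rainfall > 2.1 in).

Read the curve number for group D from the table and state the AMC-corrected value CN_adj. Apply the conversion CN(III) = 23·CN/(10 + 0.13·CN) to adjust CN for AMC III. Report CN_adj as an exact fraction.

CN_adj = 200100/2131 ≈ 93.900

NRCS table: small grain, straight row, good condition, soil group D → CN(II) = 87
Adjust CN=87 to AMC III: 23·87/(10 + 0.13·87) → 2001 ÷ (2131/100) = 200100/2131 ≈ 93.900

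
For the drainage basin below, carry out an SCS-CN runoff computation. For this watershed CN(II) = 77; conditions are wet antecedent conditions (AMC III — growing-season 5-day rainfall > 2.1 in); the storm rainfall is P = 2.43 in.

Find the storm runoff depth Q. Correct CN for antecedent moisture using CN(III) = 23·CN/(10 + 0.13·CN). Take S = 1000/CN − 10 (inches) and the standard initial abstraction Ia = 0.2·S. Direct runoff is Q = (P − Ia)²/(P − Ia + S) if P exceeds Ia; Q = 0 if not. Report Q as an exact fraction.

Adjust CN=77 to AMC III: 23·77/(10 + 0.13·77) → 1771 ÷ (2001/100) = 7700/87 ≈ 88.506
Max retention: S = 1000/(7700/87) − 10 = 100/77 in (≈ 1.299 in)
Ia = 0.2·(100/77) = 20/77 in ≈ 0.260 in
Since P=2.430 > Ia=0.260: effective rainfall P−Ia = 16711/7700 in
Q = (16711/7700)²/((16711/7700) + 100/77) = (279257521/59290000)/(26711/7700) = 279257521/205674700 in ≈ 1.358 in

Q = 279257521/205674700 in ≈ 1.358 in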